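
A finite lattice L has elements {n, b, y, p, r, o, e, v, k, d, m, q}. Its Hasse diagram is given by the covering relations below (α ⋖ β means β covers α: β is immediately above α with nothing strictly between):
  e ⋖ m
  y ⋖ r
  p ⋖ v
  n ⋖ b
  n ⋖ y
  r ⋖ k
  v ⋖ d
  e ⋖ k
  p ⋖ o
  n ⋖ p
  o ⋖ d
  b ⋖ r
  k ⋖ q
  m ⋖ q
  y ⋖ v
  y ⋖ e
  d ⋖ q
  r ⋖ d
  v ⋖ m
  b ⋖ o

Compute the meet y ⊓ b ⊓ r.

Common lower bounds of {y, b, r}: n.
The greatest among these is n.

n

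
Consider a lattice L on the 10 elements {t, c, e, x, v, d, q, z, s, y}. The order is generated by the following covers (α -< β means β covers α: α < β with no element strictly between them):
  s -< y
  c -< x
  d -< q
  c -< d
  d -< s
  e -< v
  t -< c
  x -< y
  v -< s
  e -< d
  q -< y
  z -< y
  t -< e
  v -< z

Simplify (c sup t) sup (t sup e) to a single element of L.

d

c ∨ t = c
t ∨ e = e
c ∨ e = d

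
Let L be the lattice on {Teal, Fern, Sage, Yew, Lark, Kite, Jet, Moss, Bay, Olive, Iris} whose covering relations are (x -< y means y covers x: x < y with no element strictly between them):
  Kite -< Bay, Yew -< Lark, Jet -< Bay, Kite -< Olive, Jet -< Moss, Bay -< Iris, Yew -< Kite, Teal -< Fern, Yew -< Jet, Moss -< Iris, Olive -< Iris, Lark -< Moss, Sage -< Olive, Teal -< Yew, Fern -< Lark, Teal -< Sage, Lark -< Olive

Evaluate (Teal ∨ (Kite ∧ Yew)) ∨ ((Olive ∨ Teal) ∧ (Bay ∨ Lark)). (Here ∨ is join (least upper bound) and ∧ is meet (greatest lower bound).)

Olive

Kite ∧ Yew = Yew
Teal ∨ Yew = Yew
Olive ∨ Teal = Olive
Bay ∨ Lark = Iris
Olive ∧ Iris = Olive
Yew ∨ Olive = Olive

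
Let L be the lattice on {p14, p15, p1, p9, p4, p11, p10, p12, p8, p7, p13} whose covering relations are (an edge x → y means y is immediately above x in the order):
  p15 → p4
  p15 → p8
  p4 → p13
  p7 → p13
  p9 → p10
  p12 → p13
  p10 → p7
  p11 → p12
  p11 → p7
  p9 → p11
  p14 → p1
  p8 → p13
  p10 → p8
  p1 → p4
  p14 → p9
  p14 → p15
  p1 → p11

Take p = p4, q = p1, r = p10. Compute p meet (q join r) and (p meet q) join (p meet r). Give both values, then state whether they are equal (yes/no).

q join r = p7, so p meet (q join r) = p4 meet p7 = p1.
p meet q = p1 and p meet r = p14, so (p meet q) join (p meet r) = p1 join p14 = p1.
Equal: yes.

p1; p1; yes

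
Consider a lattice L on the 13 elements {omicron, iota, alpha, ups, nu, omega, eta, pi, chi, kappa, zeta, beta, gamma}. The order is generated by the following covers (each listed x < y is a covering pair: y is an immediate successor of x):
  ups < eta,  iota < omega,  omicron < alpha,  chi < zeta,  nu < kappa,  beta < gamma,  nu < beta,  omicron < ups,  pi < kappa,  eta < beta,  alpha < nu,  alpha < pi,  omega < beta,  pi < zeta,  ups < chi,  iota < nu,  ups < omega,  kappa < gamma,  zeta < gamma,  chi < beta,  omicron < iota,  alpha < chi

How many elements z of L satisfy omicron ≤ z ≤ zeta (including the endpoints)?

6

The interval [omicron, zeta] = {alpha, chi, omicron, pi, ups, zeta}, which has 6 elements.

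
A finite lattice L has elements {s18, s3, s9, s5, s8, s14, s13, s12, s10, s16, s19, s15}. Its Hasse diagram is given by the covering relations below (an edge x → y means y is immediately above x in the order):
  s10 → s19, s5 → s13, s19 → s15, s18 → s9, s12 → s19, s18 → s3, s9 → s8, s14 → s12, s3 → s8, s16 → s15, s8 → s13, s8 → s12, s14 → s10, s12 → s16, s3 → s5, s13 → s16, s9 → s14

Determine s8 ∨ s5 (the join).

s13

Common upper bounds of {s8, s5}: s13, s15, s16.
The least among these is s13.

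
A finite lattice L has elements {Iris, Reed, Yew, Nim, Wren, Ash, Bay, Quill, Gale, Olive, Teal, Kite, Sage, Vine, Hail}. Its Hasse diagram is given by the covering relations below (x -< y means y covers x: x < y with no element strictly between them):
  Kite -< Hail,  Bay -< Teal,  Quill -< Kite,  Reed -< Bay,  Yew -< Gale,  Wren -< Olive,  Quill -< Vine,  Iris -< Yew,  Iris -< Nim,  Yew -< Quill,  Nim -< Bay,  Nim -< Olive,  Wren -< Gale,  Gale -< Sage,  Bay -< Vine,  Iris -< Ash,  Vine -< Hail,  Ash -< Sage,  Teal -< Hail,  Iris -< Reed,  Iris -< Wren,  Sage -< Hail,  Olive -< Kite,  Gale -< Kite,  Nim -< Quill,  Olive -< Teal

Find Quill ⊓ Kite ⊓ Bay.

Common lower bounds of {Quill, Kite, Bay}: Iris, Nim.
The greatest among these is Nim.

Nim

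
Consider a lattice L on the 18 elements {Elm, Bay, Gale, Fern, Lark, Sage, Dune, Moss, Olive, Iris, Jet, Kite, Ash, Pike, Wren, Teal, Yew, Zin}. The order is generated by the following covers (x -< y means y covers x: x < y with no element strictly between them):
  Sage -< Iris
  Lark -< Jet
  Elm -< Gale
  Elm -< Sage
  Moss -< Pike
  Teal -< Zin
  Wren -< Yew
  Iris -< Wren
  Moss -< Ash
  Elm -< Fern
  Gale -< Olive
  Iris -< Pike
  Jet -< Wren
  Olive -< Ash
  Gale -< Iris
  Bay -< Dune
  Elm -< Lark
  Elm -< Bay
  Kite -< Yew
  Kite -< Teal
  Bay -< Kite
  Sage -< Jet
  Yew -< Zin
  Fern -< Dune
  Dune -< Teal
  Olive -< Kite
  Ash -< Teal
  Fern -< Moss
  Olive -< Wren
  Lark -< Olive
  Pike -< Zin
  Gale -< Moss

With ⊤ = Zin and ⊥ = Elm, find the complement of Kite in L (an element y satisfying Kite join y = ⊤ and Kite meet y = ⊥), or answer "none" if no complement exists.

For every candidate y, either Kite ∨ y ≠ Zin or Kite ∧ y ≠ Elm; no complement exists.

none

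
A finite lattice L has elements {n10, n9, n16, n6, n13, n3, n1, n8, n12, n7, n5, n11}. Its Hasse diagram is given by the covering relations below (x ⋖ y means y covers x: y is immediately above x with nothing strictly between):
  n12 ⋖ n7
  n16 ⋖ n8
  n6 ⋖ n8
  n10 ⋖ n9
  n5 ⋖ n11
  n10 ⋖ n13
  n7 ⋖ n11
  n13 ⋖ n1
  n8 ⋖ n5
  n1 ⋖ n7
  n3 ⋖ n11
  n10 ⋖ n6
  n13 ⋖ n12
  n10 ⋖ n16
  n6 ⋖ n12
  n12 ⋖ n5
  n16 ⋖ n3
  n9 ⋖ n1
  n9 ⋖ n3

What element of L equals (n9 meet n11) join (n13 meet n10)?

n9 ∧ n11 = n9
n13 ∧ n10 = n10
n9 ∨ n10 = n9

n9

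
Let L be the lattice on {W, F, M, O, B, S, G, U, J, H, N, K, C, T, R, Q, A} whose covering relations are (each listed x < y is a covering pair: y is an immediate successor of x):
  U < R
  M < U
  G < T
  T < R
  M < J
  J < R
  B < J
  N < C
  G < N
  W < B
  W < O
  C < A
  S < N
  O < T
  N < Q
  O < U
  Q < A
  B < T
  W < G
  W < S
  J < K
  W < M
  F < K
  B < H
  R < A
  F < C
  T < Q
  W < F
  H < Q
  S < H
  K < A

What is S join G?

N

Common upper bounds of {S, G}: A, C, N, Q.
The least among these is N.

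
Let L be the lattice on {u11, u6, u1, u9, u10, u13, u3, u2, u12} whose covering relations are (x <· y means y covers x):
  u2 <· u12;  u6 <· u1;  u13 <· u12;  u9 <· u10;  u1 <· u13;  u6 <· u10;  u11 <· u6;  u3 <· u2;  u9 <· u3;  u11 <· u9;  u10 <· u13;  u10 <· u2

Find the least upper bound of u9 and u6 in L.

Common upper bounds of {u9, u6}: u10, u12, u13, u2.
The least among these is u10.

u10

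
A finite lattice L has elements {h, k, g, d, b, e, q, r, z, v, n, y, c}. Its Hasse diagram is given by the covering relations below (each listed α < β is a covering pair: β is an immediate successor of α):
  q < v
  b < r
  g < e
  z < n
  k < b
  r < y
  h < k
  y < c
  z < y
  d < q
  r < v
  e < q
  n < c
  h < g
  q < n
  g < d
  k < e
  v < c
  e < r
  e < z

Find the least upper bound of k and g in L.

e

Common upper bounds of {k, g}: c, e, n, q, r, v, y, z.
The least among these is e.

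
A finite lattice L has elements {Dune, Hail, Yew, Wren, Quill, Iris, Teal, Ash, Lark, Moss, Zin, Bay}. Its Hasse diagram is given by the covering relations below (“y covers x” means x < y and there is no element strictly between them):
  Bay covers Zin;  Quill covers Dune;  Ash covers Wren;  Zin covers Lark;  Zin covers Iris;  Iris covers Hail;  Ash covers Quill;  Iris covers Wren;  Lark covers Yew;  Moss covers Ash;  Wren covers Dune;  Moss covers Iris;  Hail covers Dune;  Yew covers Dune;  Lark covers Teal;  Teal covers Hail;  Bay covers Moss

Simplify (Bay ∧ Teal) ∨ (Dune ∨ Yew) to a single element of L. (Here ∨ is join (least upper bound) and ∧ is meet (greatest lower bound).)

Lark

Bay ∧ Teal = Teal
Dune ∨ Yew = Yew
Teal ∨ Yew = Lark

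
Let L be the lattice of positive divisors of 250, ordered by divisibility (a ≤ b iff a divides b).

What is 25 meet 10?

5

In the divisibility order, the meet is the greatest common divisor: gcd(25, 10) = 5.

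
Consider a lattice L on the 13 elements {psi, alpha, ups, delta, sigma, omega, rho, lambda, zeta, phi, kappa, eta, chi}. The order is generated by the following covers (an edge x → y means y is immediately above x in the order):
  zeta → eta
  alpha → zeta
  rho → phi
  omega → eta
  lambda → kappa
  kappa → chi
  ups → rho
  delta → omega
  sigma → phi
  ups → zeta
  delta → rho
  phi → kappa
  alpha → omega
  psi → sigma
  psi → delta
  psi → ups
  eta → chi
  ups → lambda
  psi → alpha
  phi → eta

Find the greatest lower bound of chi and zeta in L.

Common lower bounds of {chi, zeta}: alpha, psi, ups, zeta.
The greatest among these is zeta.

zeta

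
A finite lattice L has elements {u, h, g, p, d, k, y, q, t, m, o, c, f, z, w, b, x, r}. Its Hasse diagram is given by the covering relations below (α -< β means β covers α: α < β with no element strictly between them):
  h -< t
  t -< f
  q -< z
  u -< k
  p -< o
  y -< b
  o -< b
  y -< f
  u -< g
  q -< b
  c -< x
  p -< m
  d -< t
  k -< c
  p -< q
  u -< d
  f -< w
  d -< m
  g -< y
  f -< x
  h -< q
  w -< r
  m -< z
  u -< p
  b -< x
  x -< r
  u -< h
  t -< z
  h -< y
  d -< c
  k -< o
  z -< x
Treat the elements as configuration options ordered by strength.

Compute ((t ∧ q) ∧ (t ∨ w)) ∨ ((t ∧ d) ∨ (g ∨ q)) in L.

t ∧ q = h
t ∨ w = w
h ∧ w = h
t ∧ d = d
g ∨ q = b
d ∨ b = x
h ∨ x = x

x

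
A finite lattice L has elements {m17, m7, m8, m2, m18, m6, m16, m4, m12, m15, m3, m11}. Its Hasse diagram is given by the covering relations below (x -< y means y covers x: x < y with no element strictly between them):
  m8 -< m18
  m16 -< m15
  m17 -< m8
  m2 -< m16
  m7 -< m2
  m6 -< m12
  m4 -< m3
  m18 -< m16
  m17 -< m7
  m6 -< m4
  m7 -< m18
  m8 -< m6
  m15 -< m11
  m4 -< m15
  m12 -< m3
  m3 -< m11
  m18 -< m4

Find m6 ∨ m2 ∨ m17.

m15

Common upper bounds of {m6, m2, m17}: m11, m15.
The least among these is m15.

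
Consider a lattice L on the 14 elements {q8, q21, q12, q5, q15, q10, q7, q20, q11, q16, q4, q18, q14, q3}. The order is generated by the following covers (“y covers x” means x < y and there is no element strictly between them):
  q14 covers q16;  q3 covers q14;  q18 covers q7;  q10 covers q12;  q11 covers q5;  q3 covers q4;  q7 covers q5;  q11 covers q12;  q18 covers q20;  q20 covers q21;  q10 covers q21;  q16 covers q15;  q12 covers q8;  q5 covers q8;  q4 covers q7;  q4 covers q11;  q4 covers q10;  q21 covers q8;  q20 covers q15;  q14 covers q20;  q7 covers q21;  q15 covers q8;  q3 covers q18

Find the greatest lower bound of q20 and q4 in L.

q21

Common lower bounds of {q20, q4}: q21, q8.
The greatest among these is q21.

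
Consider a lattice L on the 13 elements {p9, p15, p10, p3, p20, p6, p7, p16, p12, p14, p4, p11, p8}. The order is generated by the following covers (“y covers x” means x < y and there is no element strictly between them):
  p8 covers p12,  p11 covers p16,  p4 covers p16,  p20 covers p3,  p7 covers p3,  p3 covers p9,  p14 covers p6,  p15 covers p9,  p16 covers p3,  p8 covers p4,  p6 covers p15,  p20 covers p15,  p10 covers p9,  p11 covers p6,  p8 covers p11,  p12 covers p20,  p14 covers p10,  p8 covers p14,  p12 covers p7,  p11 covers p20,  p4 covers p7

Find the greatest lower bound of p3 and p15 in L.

Common lower bounds of {p3, p15}: p9.
The greatest among these is p9.

p9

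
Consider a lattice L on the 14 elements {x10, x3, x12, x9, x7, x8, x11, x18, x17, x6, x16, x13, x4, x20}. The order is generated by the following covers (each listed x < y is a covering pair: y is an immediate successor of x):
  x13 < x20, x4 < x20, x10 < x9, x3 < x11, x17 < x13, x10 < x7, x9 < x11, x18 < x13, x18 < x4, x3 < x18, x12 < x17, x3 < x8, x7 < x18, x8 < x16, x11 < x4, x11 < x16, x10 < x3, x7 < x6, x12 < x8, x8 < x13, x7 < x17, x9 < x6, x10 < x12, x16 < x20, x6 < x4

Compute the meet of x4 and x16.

x11

Common lower bounds of {x4, x16}: x10, x11, x3, x9.
The greatest among these is x11.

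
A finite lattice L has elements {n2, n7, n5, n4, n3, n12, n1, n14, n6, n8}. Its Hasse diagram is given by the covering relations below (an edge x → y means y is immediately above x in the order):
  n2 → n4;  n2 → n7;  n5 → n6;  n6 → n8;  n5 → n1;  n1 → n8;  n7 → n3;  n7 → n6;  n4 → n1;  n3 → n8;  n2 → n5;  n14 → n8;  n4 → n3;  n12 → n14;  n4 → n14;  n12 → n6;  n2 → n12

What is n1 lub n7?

n8

Common upper bounds of {n1, n7}: n8.
The least among these is n8.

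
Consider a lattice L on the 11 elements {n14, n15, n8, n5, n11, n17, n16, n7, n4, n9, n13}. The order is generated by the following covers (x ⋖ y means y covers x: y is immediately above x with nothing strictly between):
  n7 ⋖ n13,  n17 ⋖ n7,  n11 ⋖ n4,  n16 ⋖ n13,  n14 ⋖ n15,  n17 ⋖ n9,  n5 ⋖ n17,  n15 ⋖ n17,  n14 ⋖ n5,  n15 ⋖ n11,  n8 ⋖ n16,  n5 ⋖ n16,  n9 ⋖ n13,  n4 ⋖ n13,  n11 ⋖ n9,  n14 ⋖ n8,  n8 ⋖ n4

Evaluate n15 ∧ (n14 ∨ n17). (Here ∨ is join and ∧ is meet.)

n15

n14 ∨ n17 = n17
n15 ∧ n17 = n15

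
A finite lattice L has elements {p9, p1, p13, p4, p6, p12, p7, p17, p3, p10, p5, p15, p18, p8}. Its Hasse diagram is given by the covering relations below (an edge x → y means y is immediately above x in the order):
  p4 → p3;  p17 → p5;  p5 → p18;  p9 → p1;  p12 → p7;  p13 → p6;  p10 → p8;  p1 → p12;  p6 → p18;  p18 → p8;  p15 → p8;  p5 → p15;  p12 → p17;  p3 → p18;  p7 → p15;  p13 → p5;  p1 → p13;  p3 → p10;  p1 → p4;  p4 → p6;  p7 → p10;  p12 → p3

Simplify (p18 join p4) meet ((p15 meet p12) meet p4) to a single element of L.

p18 ∨ p4 = p18
p15 ∧ p12 = p12
p12 ∧ p4 = p1
p18 ∧ p1 = p1

p1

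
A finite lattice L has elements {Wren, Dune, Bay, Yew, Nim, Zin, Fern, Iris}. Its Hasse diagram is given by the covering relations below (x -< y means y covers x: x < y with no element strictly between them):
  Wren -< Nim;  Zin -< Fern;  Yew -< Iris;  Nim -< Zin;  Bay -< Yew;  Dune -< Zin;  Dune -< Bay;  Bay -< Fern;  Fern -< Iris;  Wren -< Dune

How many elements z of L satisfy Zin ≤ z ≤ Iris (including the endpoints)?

3

The interval [Zin, Iris] = {Fern, Iris, Zin}, which has 3 elements.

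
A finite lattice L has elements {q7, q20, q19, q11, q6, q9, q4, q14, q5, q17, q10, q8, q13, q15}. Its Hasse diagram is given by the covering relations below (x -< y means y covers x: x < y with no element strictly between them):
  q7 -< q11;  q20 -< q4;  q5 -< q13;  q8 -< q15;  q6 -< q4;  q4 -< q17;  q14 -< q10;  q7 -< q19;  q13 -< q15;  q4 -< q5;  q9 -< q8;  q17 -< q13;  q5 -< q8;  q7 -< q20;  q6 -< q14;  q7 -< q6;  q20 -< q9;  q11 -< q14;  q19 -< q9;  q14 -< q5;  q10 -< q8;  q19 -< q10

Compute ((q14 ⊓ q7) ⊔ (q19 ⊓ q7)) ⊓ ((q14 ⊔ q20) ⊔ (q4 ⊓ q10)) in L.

q14 ∧ q7 = q7
q19 ∧ q7 = q7
q7 ∨ q7 = q7
q14 ∨ q20 = q5
q4 ∧ q10 = q6
q5 ∨ q6 = q5
q7 ∧ q5 = q7

q7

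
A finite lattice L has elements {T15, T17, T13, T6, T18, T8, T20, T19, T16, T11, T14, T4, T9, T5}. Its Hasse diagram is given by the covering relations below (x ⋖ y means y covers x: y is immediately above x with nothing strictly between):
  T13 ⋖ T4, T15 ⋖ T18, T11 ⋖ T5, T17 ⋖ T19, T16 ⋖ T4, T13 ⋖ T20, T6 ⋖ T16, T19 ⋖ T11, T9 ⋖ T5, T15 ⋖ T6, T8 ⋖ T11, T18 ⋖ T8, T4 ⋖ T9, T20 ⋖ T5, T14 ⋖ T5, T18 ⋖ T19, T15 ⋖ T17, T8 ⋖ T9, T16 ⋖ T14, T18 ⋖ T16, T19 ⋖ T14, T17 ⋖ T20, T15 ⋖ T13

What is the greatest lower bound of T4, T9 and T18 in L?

T18

Common lower bounds of {T4, T9, T18}: T15, T18.
The greatest among these is T18.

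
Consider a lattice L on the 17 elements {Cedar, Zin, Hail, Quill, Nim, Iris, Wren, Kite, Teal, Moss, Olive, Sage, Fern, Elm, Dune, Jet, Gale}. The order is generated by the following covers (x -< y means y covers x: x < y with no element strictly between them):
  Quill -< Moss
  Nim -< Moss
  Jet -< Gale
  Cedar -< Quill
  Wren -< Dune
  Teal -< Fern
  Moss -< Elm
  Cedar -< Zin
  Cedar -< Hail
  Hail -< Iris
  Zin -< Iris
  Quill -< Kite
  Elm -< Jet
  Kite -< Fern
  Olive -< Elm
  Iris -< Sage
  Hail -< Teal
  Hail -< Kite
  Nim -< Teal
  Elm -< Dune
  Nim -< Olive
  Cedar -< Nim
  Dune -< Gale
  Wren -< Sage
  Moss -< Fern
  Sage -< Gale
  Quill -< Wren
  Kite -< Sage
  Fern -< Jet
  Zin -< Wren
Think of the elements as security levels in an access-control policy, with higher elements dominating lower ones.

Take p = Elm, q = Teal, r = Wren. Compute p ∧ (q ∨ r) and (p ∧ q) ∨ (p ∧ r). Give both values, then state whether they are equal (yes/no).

Elm; Moss; no

q ∨ r = Gale, so p ∧ (q ∨ r) = Elm ∧ Gale = Elm.
p ∧ q = Nim and p ∧ r = Quill, so (p ∧ q) ∨ (p ∧ r) = Nim ∨ Quill = Moss.
Equal: no.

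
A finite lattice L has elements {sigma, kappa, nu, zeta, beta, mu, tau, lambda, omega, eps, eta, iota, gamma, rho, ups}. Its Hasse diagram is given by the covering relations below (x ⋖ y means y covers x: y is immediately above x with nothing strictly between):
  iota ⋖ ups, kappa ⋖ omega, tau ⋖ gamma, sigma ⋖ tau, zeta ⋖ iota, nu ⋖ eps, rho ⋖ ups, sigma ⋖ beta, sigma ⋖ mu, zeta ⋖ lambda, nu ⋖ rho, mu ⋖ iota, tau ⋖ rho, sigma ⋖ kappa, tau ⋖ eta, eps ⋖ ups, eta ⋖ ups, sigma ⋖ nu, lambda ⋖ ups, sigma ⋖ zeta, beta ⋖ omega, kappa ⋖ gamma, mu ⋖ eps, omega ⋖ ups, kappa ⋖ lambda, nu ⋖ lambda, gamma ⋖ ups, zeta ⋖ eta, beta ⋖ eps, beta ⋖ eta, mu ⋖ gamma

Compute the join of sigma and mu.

mu

Common upper bounds of {sigma, mu}: eps, gamma, iota, mu, ups.
The least among these is mu.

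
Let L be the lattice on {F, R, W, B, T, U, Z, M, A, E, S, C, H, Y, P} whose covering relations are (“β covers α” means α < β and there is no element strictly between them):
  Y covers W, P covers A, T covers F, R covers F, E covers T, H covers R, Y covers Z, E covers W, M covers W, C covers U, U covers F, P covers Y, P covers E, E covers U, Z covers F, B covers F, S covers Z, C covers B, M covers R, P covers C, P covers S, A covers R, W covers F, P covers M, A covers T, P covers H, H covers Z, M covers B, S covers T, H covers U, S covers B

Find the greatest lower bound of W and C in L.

F

Common lower bounds of {W, C}: F.
The greatest among these is F.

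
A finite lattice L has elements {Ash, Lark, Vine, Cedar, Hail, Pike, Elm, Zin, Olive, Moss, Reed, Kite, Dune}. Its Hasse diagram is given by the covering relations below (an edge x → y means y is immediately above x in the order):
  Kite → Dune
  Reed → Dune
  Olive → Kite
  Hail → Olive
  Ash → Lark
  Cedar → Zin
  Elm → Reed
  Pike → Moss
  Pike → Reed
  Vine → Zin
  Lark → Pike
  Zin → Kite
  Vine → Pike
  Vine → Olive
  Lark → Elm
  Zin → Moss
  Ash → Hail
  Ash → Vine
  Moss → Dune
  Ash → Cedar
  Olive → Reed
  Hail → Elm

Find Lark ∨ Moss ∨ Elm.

Common upper bounds of {Lark, Moss, Elm}: Dune.
The least among these is Dune.

Dune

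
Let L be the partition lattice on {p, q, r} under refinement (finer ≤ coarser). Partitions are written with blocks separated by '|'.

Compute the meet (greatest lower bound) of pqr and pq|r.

pq|r

Common lower bounds of {pqr, pq|r}: pq|r, p|q|r.
The greatest among these is pq|r.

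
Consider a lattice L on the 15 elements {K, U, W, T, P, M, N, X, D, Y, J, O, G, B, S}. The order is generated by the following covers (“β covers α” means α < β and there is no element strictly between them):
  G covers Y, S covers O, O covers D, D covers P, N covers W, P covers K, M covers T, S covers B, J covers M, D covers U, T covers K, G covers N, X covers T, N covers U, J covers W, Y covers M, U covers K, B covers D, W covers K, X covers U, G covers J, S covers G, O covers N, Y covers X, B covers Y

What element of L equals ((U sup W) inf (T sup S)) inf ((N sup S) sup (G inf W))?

N

U ∨ W = N
T ∨ S = S
N ∧ S = N
N ∨ S = S
G ∧ W = W
S ∨ W = S
N ∧ S = N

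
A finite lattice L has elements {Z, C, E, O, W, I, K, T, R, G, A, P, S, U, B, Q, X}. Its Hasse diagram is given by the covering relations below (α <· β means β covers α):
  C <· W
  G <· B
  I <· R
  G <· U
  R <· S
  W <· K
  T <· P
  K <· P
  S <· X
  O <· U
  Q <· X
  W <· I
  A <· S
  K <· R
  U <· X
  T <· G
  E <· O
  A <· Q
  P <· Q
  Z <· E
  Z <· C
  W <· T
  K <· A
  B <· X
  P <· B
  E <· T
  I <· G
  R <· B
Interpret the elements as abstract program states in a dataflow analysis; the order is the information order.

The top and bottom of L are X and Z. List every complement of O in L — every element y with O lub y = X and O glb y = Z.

Need y with O ∨ y = X and O ∧ y = Z.
Checking each element gives: A, K, R, S.

A, K, R, S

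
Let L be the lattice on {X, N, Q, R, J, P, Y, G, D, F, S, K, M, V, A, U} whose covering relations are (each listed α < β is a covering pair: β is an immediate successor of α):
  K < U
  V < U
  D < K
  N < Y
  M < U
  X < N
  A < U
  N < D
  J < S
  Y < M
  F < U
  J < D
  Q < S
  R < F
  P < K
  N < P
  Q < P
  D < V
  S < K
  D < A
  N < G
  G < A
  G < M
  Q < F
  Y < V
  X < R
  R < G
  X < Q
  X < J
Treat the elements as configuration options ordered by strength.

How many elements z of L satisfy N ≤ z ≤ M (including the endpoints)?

The interval [N, M] = {G, M, N, Y}, which has 4 elements.

4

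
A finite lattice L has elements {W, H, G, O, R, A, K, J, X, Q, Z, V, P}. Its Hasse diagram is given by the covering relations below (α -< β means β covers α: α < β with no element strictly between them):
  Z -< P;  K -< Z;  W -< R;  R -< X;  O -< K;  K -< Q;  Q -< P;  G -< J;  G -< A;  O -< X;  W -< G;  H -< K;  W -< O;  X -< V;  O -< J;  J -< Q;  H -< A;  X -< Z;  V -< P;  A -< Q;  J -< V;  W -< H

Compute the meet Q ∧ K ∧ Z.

K

Common lower bounds of {Q, K, Z}: H, K, O, W.
The greatest among these is K.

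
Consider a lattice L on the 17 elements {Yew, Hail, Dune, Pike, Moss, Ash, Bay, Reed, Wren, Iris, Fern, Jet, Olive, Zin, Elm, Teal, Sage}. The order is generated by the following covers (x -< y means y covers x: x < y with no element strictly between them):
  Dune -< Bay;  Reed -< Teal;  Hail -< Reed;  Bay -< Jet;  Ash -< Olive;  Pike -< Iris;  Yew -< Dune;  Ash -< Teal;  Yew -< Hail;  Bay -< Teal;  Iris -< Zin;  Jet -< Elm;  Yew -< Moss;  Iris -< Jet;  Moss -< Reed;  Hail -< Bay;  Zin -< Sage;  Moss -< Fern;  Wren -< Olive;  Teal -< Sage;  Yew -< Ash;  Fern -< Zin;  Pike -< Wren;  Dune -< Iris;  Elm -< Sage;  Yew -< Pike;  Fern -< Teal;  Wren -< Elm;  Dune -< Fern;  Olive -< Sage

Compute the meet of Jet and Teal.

Common lower bounds of {Jet, Teal}: Bay, Dune, Hail, Yew.
The greatest among these is Bay.

Bay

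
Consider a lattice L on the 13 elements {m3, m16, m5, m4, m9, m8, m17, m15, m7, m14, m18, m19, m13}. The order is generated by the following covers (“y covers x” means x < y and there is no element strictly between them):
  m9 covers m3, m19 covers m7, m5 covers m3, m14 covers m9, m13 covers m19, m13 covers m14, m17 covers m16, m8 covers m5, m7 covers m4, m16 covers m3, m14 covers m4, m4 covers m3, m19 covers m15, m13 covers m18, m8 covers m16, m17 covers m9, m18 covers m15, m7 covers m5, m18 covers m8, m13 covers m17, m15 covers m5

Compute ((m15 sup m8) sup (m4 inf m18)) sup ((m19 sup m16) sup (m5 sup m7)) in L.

m15 ∨ m8 = m18
m4 ∧ m18 = m3
m18 ∨ m3 = m18
m19 ∨ m16 = m13
m5 ∨ m7 = m7
m13 ∨ m7 = m13
m18 ∨ m13 = m13

m13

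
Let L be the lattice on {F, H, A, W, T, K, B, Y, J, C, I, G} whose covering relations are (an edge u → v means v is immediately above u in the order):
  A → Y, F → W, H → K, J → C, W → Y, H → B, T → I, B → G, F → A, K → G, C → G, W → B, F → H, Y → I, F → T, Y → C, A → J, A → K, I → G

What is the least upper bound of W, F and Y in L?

Common upper bounds of {W, F, Y}: C, G, I, Y.
The least among these is Y.

Y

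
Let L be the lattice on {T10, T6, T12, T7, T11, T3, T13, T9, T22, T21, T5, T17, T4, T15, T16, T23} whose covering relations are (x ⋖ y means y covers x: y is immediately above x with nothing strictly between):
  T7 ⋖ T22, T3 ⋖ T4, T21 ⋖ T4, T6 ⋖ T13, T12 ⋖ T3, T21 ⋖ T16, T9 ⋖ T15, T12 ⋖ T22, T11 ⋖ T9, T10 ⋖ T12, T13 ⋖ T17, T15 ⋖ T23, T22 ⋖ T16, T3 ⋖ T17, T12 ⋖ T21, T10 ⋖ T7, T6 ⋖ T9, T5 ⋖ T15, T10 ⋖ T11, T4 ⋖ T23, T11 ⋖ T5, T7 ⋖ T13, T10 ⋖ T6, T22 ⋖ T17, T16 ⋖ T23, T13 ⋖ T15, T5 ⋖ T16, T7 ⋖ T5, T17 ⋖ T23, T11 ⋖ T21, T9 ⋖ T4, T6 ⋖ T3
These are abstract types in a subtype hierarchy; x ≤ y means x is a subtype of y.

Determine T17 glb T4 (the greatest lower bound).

Common lower bounds of {T17, T4}: T10, T12, T3, T6.
The greatest among these is T3.

T3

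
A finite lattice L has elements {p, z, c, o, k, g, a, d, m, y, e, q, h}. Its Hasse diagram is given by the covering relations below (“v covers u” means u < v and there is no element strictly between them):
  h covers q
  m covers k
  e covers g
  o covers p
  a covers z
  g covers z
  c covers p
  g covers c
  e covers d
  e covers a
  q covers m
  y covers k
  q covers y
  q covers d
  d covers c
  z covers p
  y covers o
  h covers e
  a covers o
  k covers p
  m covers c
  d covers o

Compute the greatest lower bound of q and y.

y

Common lower bounds of {q, y}: k, o, p, y.
The greatest among these is y.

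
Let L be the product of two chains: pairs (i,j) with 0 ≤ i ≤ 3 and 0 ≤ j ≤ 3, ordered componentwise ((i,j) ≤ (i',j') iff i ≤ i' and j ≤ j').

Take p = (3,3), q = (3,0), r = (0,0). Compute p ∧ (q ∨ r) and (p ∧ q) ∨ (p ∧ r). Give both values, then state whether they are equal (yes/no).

(3,0); (3,0); yes

q ∨ r = (3,0), so p ∧ (q ∨ r) = (3,3) ∧ (3,0) = (3,0).
p ∧ q = (3,0) and p ∧ r = (0,0), so (p ∧ q) ∨ (p ∧ r) = (3,0) ∨ (0,0) = (3,0).
Equal: yes.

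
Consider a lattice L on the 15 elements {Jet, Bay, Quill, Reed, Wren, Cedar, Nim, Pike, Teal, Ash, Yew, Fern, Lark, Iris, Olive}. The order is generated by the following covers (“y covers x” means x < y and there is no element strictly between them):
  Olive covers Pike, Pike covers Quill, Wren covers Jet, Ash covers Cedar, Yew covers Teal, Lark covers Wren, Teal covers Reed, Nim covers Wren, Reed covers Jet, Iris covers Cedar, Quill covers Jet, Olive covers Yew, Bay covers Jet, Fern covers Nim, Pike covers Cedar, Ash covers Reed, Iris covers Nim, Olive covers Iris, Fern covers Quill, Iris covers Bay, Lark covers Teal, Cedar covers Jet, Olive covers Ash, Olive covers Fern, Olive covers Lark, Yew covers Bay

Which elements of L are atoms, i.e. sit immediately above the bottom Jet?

The atoms are exactly the elements that cover Jet: Bay, Cedar, Quill, Reed, Wren.

Bay, Cedar, Quill, Reed, Wren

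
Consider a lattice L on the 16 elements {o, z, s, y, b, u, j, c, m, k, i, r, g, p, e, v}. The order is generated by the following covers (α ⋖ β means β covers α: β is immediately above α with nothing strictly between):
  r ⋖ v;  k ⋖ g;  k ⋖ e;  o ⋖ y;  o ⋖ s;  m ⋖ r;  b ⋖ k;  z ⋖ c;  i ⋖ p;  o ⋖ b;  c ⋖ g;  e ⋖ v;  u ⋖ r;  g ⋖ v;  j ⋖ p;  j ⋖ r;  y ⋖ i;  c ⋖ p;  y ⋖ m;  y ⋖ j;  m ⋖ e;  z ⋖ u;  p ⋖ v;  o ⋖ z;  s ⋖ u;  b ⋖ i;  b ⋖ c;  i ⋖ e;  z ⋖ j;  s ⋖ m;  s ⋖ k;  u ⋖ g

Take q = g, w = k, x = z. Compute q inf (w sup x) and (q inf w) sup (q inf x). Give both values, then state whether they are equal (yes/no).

g; g; yes

w sup x = g, so q inf (w sup x) = g inf g = g.
q inf w = k and q inf x = z, so (q inf w) sup (q inf x) = k sup z = g.
Equal: yes.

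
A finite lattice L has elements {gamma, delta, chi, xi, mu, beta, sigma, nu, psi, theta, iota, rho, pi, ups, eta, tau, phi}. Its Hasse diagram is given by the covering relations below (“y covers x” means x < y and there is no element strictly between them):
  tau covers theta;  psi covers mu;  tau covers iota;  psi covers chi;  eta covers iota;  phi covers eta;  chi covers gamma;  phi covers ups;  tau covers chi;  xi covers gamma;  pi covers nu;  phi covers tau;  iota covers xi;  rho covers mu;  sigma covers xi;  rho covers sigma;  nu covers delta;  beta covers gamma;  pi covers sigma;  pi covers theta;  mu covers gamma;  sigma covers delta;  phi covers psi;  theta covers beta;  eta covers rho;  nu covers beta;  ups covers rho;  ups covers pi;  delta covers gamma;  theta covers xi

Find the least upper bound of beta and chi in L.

Common upper bounds of {beta, chi}: phi, tau.
The least among these is tau.

tau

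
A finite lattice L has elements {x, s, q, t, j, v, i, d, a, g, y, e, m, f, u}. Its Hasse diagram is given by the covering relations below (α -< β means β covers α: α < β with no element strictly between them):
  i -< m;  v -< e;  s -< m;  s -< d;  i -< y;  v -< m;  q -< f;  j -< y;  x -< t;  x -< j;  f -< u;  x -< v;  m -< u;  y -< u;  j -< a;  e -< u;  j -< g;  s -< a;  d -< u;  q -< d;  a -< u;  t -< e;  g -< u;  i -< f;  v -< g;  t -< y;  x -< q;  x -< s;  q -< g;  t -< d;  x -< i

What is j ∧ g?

Common lower bounds of {j, g}: j, x.
The greatest among these is j.

j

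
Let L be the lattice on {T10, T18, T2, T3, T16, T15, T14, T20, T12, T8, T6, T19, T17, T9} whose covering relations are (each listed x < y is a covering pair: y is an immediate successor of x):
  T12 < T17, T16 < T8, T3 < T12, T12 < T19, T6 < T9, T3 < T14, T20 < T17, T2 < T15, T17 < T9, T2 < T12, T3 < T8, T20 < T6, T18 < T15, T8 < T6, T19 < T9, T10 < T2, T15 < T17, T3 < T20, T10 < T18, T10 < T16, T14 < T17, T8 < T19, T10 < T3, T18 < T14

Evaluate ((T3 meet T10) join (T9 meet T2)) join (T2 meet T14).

T3 ∧ T10 = T10
T9 ∧ T2 = T2
T10 ∨ T2 = T2
T2 ∧ T14 = T10
T2 ∨ T10 = T2

T2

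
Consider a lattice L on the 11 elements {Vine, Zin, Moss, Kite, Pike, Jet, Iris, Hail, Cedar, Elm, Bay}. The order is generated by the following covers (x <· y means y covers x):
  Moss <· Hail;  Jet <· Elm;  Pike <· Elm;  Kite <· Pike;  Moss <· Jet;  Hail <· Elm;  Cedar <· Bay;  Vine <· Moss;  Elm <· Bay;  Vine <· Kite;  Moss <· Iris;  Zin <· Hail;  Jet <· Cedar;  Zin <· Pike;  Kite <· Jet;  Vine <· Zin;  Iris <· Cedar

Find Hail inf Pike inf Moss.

Common lower bounds of {Hail, Pike, Moss}: Vine.
The greatest among these is Vine.

Vine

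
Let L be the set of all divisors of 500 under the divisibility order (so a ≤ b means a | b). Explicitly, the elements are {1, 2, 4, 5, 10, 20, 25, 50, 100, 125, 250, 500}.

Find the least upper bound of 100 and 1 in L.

100

In the divisibility order, the join is the least common multiple: lcm(100, 1) = 100.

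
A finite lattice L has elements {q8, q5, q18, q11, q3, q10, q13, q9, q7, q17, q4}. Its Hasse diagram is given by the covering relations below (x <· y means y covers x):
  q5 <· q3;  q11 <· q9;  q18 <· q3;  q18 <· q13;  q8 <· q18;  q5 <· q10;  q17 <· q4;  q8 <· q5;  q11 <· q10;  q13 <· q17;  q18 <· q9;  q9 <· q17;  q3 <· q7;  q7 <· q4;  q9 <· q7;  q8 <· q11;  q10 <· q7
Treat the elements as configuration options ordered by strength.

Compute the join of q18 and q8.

Common upper bounds of {q18, q8}: q13, q17, q18, q3, q4, q7, q9.
The least among these is q18.

q18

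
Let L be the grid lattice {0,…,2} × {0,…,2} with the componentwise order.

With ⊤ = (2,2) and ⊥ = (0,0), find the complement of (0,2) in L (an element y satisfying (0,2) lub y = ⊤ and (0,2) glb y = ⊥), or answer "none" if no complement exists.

Need y with (0,2) ∨ y = (2,2) and (0,2) ∧ y = (0,0).
Checking each element gives: (2,0).

(2,0)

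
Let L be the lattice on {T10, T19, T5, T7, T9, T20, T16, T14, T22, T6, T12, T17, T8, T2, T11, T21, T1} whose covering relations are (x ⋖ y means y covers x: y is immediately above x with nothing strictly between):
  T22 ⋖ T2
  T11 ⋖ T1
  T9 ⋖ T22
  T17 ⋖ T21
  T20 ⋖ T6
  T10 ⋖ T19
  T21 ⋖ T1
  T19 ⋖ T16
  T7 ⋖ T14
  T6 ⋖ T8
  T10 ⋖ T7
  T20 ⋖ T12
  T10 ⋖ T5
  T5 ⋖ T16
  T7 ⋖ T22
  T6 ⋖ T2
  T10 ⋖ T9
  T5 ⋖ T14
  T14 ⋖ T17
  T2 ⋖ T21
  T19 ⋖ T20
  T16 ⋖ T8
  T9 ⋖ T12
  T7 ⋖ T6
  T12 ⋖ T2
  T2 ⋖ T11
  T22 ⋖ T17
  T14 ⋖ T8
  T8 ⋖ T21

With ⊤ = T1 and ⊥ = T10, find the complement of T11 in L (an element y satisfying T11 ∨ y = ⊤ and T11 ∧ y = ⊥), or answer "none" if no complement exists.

Need y with T11 ∨ y = T1 and T11 ∧ y = T10.
Checking each element gives: T5.

T5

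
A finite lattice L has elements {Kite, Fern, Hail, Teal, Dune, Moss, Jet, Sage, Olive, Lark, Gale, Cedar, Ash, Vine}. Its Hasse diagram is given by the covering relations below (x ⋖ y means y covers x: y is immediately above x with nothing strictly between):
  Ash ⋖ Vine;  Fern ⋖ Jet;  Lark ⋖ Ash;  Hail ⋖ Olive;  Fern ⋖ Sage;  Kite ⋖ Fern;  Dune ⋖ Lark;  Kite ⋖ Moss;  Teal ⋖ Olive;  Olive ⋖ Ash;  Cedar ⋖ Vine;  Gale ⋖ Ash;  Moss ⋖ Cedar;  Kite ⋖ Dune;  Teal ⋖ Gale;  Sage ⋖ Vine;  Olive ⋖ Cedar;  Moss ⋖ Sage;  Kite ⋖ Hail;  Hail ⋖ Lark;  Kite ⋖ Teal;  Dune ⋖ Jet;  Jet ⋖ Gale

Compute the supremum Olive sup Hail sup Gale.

Ash

Common upper bounds of {Olive, Hail, Gale}: Ash, Vine.
The least among these is Ash.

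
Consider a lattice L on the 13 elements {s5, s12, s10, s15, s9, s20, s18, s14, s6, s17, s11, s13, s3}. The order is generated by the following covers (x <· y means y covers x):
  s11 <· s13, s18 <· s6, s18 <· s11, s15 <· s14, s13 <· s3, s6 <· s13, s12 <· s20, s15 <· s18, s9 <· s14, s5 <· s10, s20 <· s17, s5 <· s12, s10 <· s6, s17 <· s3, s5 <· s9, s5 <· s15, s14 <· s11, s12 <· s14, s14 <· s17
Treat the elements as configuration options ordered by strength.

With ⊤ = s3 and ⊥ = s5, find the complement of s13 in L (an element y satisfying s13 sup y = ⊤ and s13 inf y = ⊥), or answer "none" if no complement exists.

For every candidate y, either s13 ∨ y ≠ s3 or s13 ∧ y ≠ s5; no complement exists.

none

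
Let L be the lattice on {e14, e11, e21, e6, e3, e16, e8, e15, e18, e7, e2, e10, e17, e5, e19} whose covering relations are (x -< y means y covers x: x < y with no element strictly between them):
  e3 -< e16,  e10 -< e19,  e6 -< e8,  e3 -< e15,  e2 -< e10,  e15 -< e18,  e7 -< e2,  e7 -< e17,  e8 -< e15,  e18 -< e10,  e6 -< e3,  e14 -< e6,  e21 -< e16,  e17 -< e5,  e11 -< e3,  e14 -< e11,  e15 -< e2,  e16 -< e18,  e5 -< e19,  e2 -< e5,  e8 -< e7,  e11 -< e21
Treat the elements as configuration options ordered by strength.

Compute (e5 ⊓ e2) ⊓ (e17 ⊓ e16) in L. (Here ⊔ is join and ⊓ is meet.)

e5 ∧ e2 = e2
e17 ∧ e16 = e6
e2 ∧ e6 = e6

e6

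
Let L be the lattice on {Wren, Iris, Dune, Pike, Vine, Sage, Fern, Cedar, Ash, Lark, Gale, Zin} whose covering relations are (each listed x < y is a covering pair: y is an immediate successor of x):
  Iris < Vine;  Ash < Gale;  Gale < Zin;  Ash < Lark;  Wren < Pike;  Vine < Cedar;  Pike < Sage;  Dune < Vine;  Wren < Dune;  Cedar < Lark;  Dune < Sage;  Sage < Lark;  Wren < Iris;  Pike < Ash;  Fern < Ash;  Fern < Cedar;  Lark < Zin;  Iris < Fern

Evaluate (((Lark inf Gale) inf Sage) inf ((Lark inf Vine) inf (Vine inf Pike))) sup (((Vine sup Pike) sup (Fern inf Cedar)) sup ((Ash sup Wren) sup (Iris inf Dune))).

Lark ∧ Gale = Ash
Ash ∧ Sage = Pike
Lark ∧ Vine = Vine
Vine ∧ Pike = Wren
Vine ∧ Wren = Wren
Pike ∧ Wren = Wren
Vine ∨ Pike = Lark
Fern ∧ Cedar = Fern
Lark ∨ Fern = Lark
Ash ∨ Wren = Ash
Iris ∧ Dune = Wren
Ash ∨ Wren = Ash
Lark ∨ Ash = Lark
Wren ∨ Lark = Lark

Lark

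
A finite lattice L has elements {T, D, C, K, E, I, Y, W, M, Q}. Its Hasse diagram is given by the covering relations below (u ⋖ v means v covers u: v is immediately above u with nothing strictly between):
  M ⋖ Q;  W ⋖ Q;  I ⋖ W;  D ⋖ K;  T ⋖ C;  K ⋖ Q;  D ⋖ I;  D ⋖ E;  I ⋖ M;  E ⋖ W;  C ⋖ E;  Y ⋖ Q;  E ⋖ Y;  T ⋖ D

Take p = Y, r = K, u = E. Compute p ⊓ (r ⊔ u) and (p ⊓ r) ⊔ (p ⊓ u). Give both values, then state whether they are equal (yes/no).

r ⊔ u = Q, so p ⊓ (r ⊔ u) = Y ⊓ Q = Y.
p ⊓ r = D and p ⊓ u = E, so (p ⊓ r) ⊔ (p ⊓ u) = D ⊔ E = E.
Equal: no.

Y; E; no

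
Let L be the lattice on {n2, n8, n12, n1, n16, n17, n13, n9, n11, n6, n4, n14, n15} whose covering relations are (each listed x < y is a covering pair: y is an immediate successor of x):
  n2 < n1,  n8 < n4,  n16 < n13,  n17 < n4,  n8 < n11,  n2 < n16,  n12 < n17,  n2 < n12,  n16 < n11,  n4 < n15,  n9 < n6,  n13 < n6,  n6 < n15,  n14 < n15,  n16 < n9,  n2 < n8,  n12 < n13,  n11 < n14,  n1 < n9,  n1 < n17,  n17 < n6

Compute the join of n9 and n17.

n6

Common upper bounds of {n9, n17}: n15, n6.
The least among these is n6.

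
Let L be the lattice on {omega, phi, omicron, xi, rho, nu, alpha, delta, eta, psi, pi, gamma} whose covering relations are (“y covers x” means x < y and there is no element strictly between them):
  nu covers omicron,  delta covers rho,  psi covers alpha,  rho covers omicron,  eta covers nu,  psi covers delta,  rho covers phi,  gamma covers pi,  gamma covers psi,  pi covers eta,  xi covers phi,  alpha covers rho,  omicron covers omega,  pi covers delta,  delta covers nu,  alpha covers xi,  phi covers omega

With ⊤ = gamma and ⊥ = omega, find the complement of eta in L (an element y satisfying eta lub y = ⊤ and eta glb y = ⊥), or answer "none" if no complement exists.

xi

Need y with eta ∨ y = gamma and eta ∧ y = omega.
Checking each element gives: xi.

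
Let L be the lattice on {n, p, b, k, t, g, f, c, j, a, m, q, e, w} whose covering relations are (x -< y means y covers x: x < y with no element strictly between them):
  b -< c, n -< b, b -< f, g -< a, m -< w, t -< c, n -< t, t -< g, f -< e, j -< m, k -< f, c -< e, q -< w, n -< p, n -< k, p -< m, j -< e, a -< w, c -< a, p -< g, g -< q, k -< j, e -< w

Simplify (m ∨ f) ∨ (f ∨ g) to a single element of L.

m ∨ f = w
f ∨ g = w
w ∨ w = w

w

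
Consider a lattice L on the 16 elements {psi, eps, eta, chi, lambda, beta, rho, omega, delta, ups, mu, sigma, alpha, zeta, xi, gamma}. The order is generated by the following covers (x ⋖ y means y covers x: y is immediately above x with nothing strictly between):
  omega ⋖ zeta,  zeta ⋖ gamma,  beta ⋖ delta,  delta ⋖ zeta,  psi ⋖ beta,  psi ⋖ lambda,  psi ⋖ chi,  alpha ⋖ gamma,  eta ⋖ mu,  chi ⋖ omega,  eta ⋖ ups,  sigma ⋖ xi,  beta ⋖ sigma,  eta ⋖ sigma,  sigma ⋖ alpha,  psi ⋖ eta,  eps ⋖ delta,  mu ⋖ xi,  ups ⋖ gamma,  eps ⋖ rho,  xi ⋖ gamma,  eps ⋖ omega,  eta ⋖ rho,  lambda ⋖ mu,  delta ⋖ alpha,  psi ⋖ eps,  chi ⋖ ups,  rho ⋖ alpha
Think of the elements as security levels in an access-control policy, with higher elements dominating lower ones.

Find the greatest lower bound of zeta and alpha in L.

Common lower bounds of {zeta, alpha}: beta, delta, eps, psi.
The greatest among these is delta.

delta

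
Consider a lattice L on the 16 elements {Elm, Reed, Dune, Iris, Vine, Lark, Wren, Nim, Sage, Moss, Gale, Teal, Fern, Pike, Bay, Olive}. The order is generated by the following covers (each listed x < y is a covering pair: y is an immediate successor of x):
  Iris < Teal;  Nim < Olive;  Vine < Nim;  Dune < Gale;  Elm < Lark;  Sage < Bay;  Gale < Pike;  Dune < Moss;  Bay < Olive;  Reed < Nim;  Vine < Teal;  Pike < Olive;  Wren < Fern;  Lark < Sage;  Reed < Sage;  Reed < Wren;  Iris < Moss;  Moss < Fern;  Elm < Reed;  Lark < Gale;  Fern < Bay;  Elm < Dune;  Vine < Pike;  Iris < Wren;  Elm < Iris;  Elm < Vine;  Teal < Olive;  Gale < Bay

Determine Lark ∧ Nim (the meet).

Common lower bounds of {Lark, Nim}: Elm.
The greatest among these is Elm.

Elm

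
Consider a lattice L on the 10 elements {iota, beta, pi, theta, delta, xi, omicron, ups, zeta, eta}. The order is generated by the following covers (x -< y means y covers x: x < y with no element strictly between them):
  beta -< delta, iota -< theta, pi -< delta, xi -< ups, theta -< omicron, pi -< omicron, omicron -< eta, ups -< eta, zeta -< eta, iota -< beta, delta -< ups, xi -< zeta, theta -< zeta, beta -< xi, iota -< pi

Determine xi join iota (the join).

xi

Common upper bounds of {xi, iota}: eta, ups, xi, zeta.
The least among these is xi.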